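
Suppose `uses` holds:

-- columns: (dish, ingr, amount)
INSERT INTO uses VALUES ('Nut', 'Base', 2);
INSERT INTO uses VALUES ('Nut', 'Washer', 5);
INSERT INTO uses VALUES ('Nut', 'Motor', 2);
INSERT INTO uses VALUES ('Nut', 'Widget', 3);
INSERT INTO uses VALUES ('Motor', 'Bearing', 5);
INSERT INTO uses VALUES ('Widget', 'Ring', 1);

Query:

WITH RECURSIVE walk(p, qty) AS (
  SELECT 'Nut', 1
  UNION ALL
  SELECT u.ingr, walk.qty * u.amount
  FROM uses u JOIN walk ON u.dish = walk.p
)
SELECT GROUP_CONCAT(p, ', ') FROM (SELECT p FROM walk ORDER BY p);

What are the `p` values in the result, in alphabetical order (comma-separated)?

Base, Bearing, Motor, Nut, Ring, Washer, Widget

Base: (Nut, qty=1).
Iteration 1: components of {Nut} -> Base = 1*2 = 2, Motor = 1*2 = 2, Washer = 1*5 = 5, Widget = 1*3 = 3.
Iteration 2: components of {Base,Motor,Washer,Widget} -> Bearing = 2*5 = 10, Ring = 3*1 = 3.
Iteration 3: no further components; recursion stops.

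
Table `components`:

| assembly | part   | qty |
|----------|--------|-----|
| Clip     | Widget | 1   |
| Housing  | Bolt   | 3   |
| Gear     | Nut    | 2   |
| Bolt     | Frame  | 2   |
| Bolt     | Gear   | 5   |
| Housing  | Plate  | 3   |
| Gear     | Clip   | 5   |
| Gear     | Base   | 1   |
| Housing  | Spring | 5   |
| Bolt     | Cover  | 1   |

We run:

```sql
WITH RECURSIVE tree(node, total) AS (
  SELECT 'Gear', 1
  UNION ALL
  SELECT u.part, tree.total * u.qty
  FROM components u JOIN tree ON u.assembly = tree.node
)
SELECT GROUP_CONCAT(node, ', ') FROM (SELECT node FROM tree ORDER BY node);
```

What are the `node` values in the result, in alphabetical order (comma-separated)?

Base: (Gear, total=1).
Iteration 1: components of {Gear} -> Base = 1*1 = 1, Clip = 1*5 = 5, Nut = 1*2 = 2.
Iteration 2: components of {Base,Clip,Nut} -> Widget = 5*1 = 5.
Iteration 3: no further components; recursion stops.

Base, Clip, Gear, Nut, Widget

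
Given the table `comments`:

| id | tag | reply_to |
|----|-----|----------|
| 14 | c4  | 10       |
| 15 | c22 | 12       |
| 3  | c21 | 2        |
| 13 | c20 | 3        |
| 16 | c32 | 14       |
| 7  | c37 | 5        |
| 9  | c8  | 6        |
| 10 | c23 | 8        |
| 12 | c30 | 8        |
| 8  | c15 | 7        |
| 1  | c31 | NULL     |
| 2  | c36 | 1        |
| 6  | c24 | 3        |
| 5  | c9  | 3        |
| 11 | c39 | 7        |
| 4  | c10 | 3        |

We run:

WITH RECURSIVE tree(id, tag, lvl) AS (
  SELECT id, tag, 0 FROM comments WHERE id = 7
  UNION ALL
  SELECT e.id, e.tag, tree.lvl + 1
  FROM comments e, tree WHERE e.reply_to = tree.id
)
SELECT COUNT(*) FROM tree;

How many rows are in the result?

8

Base: id=7 (c37) at lvl 0.
Iteration 1: rows with reply_to in {7} -> c15 (id 8, lvl 1), c39 (id 11, lvl 1).
Iteration 2: rows with reply_to in {8,11} -> c23 (id 10, lvl 2), c30 (id 12, lvl 2).
Iteration 3: rows with reply_to in {10,12} -> c4 (id 14, lvl 3), c22 (id 15, lvl 3).
Iteration 4: rows with reply_to in {14,15} -> c32 (id 16, lvl 4).
Iteration 5: no rows with reply_to in {16}; recursion stops.
Total rows emitted: 8.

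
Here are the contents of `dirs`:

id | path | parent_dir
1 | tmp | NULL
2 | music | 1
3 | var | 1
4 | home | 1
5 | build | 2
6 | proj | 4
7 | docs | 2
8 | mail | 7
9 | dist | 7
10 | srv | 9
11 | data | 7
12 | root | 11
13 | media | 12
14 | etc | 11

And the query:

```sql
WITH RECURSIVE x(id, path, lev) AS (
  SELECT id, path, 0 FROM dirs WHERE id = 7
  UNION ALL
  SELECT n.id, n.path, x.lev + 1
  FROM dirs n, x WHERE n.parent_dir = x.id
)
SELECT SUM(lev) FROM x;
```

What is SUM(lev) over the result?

12

Base: id=7 (docs) at lev 0.
Iteration 1: rows with parent_dir in {7} -> mail (id 8, lev 1), dist (id 9, lev 1), data (id 11, lev 1).
Iteration 2: rows with parent_dir in {8,9,11} -> srv (id 10, lev 2), root (id 12, lev 2), etc (id 14, lev 2).
Iteration 3: rows with parent_dir in {10,12,14} -> media (id 13, lev 3).
Iteration 4: no rows with parent_dir in {13}; recursion stops.
SUM(lev) = 0 + 1 + 1 + 1 + 2 + 2 + 2 + 3 = 12.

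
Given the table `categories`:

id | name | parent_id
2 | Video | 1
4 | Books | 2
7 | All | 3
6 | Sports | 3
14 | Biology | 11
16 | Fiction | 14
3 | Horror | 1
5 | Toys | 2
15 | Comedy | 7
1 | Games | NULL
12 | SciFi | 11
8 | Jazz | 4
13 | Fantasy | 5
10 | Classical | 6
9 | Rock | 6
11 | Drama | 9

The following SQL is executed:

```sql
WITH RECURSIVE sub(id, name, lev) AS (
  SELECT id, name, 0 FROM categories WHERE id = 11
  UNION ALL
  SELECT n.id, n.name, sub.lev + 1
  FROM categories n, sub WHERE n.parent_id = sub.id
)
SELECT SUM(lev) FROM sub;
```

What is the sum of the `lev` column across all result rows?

4

Base: id=11 (Drama) at lev 0.
Iteration 1: rows with parent_id in {11} -> SciFi (id 12, lev 1), Biology (id 14, lev 1).
Iteration 2: rows with parent_id in {12,14} -> Fiction (id 16, lev 2).
Iteration 3: no rows with parent_id in {16}; recursion stops.
SUM(lev) = 0 + 1 + 1 + 2 = 4.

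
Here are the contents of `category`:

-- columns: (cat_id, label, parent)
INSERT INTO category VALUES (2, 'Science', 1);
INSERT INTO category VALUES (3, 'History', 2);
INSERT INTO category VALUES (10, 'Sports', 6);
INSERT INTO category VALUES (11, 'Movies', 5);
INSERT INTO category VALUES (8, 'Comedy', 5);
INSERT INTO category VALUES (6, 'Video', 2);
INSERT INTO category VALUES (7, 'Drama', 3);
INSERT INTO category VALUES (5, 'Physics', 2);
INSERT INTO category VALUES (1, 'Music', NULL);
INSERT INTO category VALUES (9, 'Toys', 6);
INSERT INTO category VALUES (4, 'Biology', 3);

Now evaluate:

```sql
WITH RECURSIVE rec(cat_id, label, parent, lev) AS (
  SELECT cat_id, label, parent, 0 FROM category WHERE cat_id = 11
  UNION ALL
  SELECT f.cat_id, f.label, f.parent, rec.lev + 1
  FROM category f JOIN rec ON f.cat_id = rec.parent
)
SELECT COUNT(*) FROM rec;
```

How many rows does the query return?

4

Base: cat_id=11 (Movies), parent=5, lev 0.
Iteration 1: join on cat_id=5 -> Physics (id 5, parent=2, lev 1).
Iteration 2: join on cat_id=2 -> Science (id 2, parent=1, lev 2).
Iteration 3: join on cat_id=1 -> Music (id 1, parent=NULL, lev 3).
Iteration 4: parent is NULL; no match; recursion stops.
Total rows emitted: 4.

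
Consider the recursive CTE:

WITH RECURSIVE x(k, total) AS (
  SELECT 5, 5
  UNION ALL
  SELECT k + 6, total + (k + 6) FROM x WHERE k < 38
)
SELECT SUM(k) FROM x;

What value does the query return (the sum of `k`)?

161

Base: k=5, total=5.
Iteration 1: 5 < 38 holds -> k = 5 + 6 = 11, total = 5 + 11 = 16.
Iteration 2: 11 < 38 holds -> k = 11 + 6 = 17, total = 16 + 17 = 33.
Iteration 3: 17 < 38 holds -> k = 17 + 6 = 23, total = 33 + 23 = 56.
Iteration 4: 23 < 38 holds -> k = 23 + 6 = 29, total = 56 + 29 = 85.
Iteration 5: 29 < 38 holds -> k = 29 + 6 = 35, total = 85 + 35 = 120.
Iteration 6: 35 < 38 holds -> k = 35 + 6 = 41, total = 120 + 41 = 161.
Iteration 7: 41 < 38 fails; recursion stops.
SUM(k) = 5 + 11 + 17 + 23 + 29 + 35 + 41 = 161.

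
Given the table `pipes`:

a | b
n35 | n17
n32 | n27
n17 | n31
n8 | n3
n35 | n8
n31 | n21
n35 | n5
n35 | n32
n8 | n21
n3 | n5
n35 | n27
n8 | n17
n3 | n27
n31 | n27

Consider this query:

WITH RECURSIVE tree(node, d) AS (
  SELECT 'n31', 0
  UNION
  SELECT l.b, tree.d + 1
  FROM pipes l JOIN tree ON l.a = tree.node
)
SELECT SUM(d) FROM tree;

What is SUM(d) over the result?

Base: (n31, d=0).
Iteration 1: edges from {n31} -> (n21, d=1), (n27, d=1).
Iteration 2: no outgoing edges from {n21,n27}; recursion stops.
SUM(d) = 0 + 1 + 1 = 2.

2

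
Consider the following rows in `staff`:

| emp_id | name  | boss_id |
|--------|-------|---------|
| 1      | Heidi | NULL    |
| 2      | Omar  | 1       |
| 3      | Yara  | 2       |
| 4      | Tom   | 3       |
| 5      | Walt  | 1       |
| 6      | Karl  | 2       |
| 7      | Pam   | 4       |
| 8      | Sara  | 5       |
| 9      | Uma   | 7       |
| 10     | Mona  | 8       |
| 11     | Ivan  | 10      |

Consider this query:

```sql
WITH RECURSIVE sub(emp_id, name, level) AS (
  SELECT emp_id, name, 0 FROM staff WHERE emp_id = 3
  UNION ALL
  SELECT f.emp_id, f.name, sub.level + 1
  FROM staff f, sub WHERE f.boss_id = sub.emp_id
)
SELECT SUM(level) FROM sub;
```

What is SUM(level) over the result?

6

Base: emp_id=3 (Yara) at level 0.
Iteration 1: rows with boss_id in {3} -> Tom (id 4, level 1).
Iteration 2: rows with boss_id in {4} -> Pam (id 7, level 2).
Iteration 3: rows with boss_id in {7} -> Uma (id 9, level 3).
Iteration 4: no rows with boss_id in {9}; recursion stops.
SUM(level) = 0 + 1 + 2 + 3 = 6.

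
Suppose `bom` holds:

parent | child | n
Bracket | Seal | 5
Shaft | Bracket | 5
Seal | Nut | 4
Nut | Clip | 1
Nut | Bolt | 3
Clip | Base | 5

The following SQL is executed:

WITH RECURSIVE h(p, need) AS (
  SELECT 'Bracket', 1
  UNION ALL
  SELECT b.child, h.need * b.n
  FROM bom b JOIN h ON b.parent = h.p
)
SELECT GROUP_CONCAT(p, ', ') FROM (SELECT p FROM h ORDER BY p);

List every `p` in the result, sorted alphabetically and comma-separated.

Base, Bolt, Bracket, Clip, Nut, Seal

Base: (Bracket, need=1).
Iteration 1: components of {Bracket} -> Seal = 1*5 = 5.
Iteration 2: components of {Seal} -> Nut = 5*4 = 20.
Iteration 3: components of {Nut} -> Bolt = 20*3 = 60, Clip = 20*1 = 20.
Iteration 4: components of {Bolt,Clip} -> Base = 20*5 = 100.
Iteration 5: no further components; recursion stops.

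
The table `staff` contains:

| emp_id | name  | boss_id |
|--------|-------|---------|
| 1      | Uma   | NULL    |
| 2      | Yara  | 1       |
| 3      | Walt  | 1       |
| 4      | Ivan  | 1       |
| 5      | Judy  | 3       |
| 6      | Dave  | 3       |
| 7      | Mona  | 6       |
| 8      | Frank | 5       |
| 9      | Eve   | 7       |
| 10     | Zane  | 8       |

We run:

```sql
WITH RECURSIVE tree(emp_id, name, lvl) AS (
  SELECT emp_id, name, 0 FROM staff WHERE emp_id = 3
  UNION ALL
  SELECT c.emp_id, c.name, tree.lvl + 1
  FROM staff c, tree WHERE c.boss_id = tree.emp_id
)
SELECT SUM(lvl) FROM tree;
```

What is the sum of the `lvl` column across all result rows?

12

Base: emp_id=3 (Walt) at lvl 0.
Iteration 1: rows with boss_id in {3} -> Judy (id 5, lvl 1), Dave (id 6, lvl 1).
Iteration 2: rows with boss_id in {5,6} -> Mona (id 7, lvl 2), Frank (id 8, lvl 2).
Iteration 3: rows with boss_id in {7,8} -> Eve (id 9, lvl 3), Zane (id 10, lvl 3).
Iteration 4: no rows with boss_id in {9,10}; recursion stops.
SUM(lvl) = 0 + 1 + 1 + 2 + 2 + 3 + 3 = 12.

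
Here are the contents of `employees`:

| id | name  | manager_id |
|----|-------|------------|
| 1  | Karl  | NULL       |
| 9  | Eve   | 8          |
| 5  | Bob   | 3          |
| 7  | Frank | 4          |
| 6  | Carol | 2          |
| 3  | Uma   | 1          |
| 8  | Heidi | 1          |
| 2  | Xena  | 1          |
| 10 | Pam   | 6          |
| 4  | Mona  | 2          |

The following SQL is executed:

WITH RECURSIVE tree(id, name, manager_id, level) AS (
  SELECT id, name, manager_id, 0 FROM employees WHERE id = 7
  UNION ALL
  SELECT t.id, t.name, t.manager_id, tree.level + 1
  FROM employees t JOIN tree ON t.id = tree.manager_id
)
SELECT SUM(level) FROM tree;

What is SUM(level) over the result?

Base: id=7 (Frank), manager_id=4, level 0.
Iteration 1: join on id=4 -> Mona (id 4, manager_id=2, level 1).
Iteration 2: join on id=2 -> Xena (id 2, manager_id=1, level 2).
Iteration 3: join on id=1 -> Karl (id 1, manager_id=NULL, level 3).
Iteration 4: manager_id is NULL; no match; recursion stops.
SUM(level) = 0 + 1 + 2 + 3 = 6.

6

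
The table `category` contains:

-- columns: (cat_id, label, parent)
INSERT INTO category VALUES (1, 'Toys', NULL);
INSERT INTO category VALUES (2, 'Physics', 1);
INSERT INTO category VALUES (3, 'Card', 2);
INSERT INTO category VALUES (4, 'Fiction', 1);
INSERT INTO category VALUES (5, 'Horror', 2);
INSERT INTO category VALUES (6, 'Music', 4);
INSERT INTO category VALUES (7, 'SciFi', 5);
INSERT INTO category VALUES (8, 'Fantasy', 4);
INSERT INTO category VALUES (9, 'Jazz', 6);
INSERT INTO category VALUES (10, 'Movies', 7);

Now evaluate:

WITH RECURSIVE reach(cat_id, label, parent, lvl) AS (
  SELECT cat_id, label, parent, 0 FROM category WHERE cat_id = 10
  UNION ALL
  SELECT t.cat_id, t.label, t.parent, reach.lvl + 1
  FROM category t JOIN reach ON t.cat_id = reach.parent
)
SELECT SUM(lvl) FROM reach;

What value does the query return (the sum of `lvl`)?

10

Base: cat_id=10 (Movies), parent=7, lvl 0.
Iteration 1: join on cat_id=7 -> SciFi (id 7, parent=5, lvl 1).
Iteration 2: join on cat_id=5 -> Horror (id 5, parent=2, lvl 2).
Iteration 3: join on cat_id=2 -> Physics (id 2, parent=1, lvl 3).
Iteration 4: join on cat_id=1 -> Toys (id 1, parent=NULL, lvl 4).
Iteration 5: parent is NULL; no match; recursion stops.
SUM(lvl) = 0 + 1 + 2 + 3 + 4 = 10.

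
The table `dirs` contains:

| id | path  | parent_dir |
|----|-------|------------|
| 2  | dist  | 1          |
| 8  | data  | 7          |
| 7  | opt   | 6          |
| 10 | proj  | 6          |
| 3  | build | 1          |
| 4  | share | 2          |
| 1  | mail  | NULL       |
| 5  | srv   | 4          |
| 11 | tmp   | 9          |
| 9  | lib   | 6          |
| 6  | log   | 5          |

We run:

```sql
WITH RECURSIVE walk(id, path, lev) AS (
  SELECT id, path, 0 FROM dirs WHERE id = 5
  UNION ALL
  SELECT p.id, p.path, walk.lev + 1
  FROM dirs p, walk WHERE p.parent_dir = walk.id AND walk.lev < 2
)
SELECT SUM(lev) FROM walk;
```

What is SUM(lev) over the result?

Base: id=5 (srv) at lev 0.
Iteration 1: rows with parent_dir in {5} -> log (id 6, lev 1).
Iteration 2: rows with parent_dir in {6} -> opt (id 7, lev 2), lib (id 9, lev 2), proj (id 10, lev 2).
Iteration 3: lev < 2 fails for all current rows; recursion stops.
SUM(lev) = 0 + 1 + 2 + 2 + 2 = 7.

7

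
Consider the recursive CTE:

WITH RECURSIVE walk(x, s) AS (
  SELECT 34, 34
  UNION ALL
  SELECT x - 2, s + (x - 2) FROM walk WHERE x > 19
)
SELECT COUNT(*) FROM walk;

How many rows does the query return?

Base: x=34, s=34.
Iteration 1: 34 > 19 holds -> x = 34 - 2 = 32, s = 34 + 32 = 66.
Iteration 2: 32 > 19 holds -> x = 32 - 2 = 30, s = 66 + 30 = 96.
Iteration 3: 30 > 19 holds -> x = 30 - 2 = 28, s = 96 + 28 = 124.
Iteration 4: 28 > 19 holds -> x = 28 - 2 = 26, s = 124 + 26 = 150.
Iteration 5: 26 > 19 holds -> x = 26 - 2 = 24, s = 150 + 24 = 174.
Iteration 6: 24 > 19 holds -> x = 24 - 2 = 22, s = 174 + 22 = 196.
Iteration 7: 22 > 19 holds -> x = 22 - 2 = 20, s = 196 + 20 = 216.
Iteration 8: 20 > 19 holds -> x = 20 - 2 = 18, s = 216 + 18 = 234.
Iteration 9: 18 > 19 fails; recursion stops.
Total rows emitted: 9.

9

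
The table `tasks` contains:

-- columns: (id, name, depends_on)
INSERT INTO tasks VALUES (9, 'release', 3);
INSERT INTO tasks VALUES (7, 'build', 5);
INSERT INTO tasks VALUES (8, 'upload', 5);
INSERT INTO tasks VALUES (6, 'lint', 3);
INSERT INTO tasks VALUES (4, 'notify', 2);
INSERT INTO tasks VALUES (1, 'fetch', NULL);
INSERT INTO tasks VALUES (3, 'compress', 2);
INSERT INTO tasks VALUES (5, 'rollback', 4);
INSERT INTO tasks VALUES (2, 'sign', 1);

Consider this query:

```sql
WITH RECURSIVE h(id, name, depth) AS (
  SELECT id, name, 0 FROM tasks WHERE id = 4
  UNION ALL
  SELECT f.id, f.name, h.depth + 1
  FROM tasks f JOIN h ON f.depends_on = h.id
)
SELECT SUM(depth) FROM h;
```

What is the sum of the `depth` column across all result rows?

5

Base: id=4 (notify) at depth 0.
Iteration 1: rows with depends_on in {4} -> rollback (id 5, depth 1).
Iteration 2: rows with depends_on in {5} -> build (id 7, depth 2), upload (id 8, depth 2).
Iteration 3: no rows with depends_on in {7,8}; recursion stops.
SUM(depth) = 0 + 1 + 2 + 2 = 5.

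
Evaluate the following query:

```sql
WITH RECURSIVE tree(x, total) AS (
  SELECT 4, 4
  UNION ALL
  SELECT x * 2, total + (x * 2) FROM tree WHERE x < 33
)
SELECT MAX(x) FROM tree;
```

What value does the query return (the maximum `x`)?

Base: x=4, total=4.
Iteration 1: 4 < 33 holds -> x = 4 * 2 = 8, total = 4 + 8 = 12.
Iteration 2: 8 < 33 holds -> x = 8 * 2 = 16, total = 12 + 16 = 28.
Iteration 3: 16 < 33 holds -> x = 16 * 2 = 32, total = 28 + 32 = 60.
Iteration 4: 32 < 33 holds -> x = 32 * 2 = 64, total = 60 + 64 = 124.
Iteration 5: 64 < 33 fails; recursion stops.
x values: 4, 8, 16, 32, 64; the maximum is 64.

64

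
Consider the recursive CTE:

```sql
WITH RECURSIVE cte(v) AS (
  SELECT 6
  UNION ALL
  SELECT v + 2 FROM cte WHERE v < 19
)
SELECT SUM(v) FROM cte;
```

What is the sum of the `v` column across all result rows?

104

Base: v=6.
Iteration 1: 6 < 19 holds -> v = 6 + 2 = 8.
Iteration 2: 8 < 19 holds -> v = 8 + 2 = 10.
Iteration 3: 10 < 19 holds -> v = 10 + 2 = 12.
Iteration 4: 12 < 19 holds -> v = 12 + 2 = 14.
Iteration 5: 14 < 19 holds -> v = 14 + 2 = 16.
Iteration 6: 16 < 19 holds -> v = 16 + 2 = 18.
Iteration 7: 18 < 19 holds -> v = 18 + 2 = 20.
Iteration 8: 20 < 19 fails; recursion stops.
SUM(v) = 6 + 8 + 10 + 12 + 14 + 16 + 18 + 20 = 104.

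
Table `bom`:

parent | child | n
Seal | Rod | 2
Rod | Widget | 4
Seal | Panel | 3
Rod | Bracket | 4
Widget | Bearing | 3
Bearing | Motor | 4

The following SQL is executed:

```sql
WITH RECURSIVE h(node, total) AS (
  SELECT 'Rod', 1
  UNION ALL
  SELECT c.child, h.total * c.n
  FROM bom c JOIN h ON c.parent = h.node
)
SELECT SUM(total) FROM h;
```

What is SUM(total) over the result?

Base: (Rod, total=1).
Iteration 1: components of {Rod} -> Bracket = 1*4 = 4, Widget = 1*4 = 4.
Iteration 2: components of {Bracket,Widget} -> Bearing = 4*3 = 12.
Iteration 3: components of {Bearing} -> Motor = 12*4 = 48.
Iteration 4: no further components; recursion stops.
SUM(total) = 1 + 4 + 4 + 12 + 48 = 69.

69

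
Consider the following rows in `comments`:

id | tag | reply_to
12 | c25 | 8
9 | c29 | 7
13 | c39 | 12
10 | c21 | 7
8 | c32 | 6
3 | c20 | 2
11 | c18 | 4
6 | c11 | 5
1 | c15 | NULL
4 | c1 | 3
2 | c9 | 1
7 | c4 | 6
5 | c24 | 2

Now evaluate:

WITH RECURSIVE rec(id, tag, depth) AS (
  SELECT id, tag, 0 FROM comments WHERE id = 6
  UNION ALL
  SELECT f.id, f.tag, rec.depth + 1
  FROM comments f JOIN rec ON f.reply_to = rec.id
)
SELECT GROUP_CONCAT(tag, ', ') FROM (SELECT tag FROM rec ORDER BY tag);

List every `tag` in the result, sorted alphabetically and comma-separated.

Base: id=6 (c11) at depth 0.
Iteration 1: rows with reply_to in {6} -> c4 (id 7, depth 1), c32 (id 8, depth 1).
Iteration 2: rows with reply_to in {7,8} -> c29 (id 9, depth 2), c21 (id 10, depth 2), c25 (id 12, depth 2).
Iteration 3: rows with reply_to in {9,10,12} -> c39 (id 13, depth 3).
Iteration 4: no rows with reply_to in {13}; recursion stops.

c11, c21, c25, c29, c32, c39, c4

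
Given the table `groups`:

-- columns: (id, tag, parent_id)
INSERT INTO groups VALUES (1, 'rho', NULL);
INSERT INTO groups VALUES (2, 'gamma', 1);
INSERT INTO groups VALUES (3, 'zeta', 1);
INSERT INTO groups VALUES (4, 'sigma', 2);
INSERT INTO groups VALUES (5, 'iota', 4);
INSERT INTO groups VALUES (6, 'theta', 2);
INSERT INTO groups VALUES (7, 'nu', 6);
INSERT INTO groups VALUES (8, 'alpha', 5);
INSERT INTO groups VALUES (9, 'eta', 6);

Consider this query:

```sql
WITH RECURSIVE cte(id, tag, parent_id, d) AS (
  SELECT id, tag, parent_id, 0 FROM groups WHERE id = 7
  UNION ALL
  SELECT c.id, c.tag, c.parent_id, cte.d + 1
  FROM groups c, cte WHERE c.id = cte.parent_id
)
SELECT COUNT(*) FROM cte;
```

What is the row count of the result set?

Base: id=7 (nu), parent_id=6, d 0.
Iteration 1: join on id=6 -> theta (id 6, parent_id=2, d 1).
Iteration 2: join on id=2 -> gamma (id 2, parent_id=1, d 2).
Iteration 3: join on id=1 -> rho (id 1, parent_id=NULL, d 3).
Iteration 4: parent_id is NULL; no match; recursion stops.
Total rows emitted: 4.

4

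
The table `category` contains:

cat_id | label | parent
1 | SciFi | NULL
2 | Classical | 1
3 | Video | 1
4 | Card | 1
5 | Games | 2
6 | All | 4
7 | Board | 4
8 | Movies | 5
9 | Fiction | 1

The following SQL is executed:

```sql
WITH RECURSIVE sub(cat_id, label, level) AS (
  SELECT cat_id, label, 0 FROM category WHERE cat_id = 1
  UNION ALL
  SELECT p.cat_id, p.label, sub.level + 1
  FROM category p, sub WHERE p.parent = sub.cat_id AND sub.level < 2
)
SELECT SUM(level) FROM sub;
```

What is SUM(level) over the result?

Base: cat_id=1 (SciFi) at level 0.
Iteration 1: rows with parent in {1} -> Classical (id 2, level 1), Video (id 3, level 1), Card (id 4, level 1), Fiction (id 9, level 1).
Iteration 2: rows with parent in {2,3,4,9} -> Games (id 5, level 2), All (id 6, level 2), Board (id 7, level 2).
Iteration 3: level < 2 fails for all current rows; recursion stops.
SUM(level) = 0 + 1 + 1 + 1 + 1 + 2 + 2 + 2 = 10.

10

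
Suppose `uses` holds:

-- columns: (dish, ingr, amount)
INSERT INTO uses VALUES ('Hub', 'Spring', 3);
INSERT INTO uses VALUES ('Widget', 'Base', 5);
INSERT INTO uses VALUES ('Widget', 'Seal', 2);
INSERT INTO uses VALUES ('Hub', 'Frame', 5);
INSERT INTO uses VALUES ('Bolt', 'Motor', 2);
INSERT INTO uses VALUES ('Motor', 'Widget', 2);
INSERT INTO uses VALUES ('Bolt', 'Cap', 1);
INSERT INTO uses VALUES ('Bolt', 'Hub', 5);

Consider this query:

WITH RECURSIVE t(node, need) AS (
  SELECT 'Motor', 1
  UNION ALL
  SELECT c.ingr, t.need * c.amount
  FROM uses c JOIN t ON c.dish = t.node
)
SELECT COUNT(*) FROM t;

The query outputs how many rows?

4

Base: (Motor, need=1).
Iteration 1: components of {Motor} -> Widget = 1*2 = 2.
Iteration 2: components of {Widget} -> Base = 2*5 = 10, Seal = 2*2 = 4.
Iteration 3: no further components; recursion stops.
Total rows emitted: 4.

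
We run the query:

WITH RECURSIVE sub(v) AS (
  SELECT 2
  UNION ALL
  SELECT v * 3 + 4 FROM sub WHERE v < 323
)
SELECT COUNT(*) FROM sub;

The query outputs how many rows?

6

Base: v=2.
Iteration 1: 2 < 323 holds -> v = 2 * 3 + 4 = 10.
Iteration 2: 10 < 323 holds -> v = 10 * 3 + 4 = 34.
Iteration 3: 34 < 323 holds -> v = 34 * 3 + 4 = 106.
Iteration 4: 106 < 323 holds -> v = 106 * 3 + 4 = 322.
Iteration 5: 322 < 323 holds -> v = 322 * 3 + 4 = 970.
Iteration 6: 970 < 323 fails; recursion stops.
Total rows emitted: 6.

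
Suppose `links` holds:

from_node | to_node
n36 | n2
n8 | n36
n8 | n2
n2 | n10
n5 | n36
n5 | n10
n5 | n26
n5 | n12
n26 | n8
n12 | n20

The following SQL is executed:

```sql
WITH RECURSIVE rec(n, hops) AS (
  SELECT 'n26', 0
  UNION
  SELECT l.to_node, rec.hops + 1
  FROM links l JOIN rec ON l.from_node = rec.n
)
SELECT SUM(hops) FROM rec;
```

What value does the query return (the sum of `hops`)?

15

Base: (n26, hops=0).
Iteration 1: edges from {n26} -> (n8, hops=1).
Iteration 2: edges from {n8} -> (n2, hops=2), (n36, hops=2).
Iteration 3: edges from {n2,n36} -> (n10, hops=3), (n2, hops=3).
Iteration 4: edges from {n10,n2} -> (n10, hops=4).
Iteration 5: no outgoing edges from {n10}; recursion stops.
SUM(hops) = 0 + 1 + 2 + 2 + 3 + 3 + 4 = 15.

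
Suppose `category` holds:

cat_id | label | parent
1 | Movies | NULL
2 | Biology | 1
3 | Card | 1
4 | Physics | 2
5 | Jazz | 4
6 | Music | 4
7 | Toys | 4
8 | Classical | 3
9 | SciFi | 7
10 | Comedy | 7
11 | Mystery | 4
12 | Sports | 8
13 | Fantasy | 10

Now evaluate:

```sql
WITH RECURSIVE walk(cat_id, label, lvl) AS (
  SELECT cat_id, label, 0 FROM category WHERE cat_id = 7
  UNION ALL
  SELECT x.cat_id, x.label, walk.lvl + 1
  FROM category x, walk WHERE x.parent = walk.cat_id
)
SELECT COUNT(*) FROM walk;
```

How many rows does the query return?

4

Base: cat_id=7 (Toys) at lvl 0.
Iteration 1: rows with parent in {7} -> SciFi (id 9, lvl 1), Comedy (id 10, lvl 1).
Iteration 2: rows with parent in {9,10} -> Fantasy (id 13, lvl 2).
Iteration 3: no rows with parent in {13}; recursion stops.
Total rows emitted: 4.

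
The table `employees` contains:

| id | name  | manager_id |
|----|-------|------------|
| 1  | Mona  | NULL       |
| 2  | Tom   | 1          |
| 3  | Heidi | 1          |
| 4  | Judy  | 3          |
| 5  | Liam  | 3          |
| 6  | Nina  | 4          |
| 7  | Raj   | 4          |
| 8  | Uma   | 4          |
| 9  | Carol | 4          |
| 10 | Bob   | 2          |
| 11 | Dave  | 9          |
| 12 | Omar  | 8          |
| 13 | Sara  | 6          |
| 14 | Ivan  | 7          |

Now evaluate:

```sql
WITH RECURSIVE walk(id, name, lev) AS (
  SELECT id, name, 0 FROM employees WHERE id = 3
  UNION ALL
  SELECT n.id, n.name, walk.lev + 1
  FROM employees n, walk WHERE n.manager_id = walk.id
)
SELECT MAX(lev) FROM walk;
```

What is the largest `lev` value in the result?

Base: id=3 (Heidi) at lev 0.
Iteration 1: rows with manager_id in {3} -> Judy (id 4, lev 1), Liam (id 5, lev 1).
Iteration 2: rows with manager_id in {4,5} -> Nina (id 6, lev 2), Raj (id 7, lev 2), Uma (id 8, lev 2), Carol (id 9, lev 2).
Iteration 3: rows with manager_id in {6,7,8,9} -> Dave (id 11, lev 3), Omar (id 12, lev 3), Sara (id 13, lev 3), Ivan (id 14, lev 3).
Iteration 4: no rows with manager_id in {11,12,13,14}; recursion stops.
lev values: 0, 1, 1, 2, 2, 2, 2, 3, 3, 3, 3; the maximum is 3.

3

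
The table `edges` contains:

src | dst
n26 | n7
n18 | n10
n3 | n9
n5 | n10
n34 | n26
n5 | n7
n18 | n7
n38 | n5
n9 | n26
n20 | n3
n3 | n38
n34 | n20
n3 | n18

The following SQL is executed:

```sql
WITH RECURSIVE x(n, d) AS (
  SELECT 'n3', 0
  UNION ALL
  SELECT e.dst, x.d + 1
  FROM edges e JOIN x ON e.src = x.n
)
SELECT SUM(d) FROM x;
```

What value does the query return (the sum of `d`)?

Base: (n3, d=0).
Iteration 1: edges from {n3} -> (n18, d=1), (n38, d=1), (n9, d=1).
Iteration 2: edges from {n18,n38,n9} -> (n10, d=2), (n26, d=2), (n5, d=2), (n7, d=2).
Iteration 3: edges from {n10,n26,n5,n7} -> (n10, d=3), (n7, d=3) x2. [UNION ALL keeps all 3 new rows, including repeats]
Iteration 4: no outgoing edges from {n10,n7}; recursion stops.
SUM(d) = 0 + 1 + 1 + 1 + 2 + 2 + 2 + 2 + 3 + 3 + 3 = 20.

20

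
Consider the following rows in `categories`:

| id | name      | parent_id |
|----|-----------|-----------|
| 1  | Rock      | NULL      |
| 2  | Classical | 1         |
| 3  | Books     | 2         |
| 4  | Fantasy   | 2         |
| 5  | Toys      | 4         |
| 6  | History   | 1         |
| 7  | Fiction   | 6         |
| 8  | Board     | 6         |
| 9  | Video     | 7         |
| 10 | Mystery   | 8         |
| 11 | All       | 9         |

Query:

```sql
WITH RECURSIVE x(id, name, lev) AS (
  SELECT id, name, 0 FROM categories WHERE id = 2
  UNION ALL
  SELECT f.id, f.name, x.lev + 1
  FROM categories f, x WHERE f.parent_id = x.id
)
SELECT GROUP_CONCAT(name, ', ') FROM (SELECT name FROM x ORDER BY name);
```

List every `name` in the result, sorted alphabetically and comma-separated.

Base: id=2 (Classical) at lev 0.
Iteration 1: rows with parent_id in {2} -> Books (id 3, lev 1), Fantasy (id 4, lev 1).
Iteration 2: rows with parent_id in {3,4} -> Toys (id 5, lev 2).
Iteration 3: no rows with parent_id in {5}; recursion stops.

Books, Classical, Fantasy, Toys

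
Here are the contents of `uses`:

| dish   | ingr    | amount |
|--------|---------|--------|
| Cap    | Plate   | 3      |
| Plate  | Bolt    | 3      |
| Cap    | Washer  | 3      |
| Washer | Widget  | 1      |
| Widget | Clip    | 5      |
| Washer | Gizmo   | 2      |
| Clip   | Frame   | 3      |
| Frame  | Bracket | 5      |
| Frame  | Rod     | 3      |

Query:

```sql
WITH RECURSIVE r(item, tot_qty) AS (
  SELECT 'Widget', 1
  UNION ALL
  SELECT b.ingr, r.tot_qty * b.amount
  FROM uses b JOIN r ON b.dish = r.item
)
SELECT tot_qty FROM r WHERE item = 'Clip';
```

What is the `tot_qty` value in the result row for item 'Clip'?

Base: (Widget, tot_qty=1).
Iteration 1: components of {Widget} -> Clip = 1*5 = 5.
Iteration 2: components of {Clip} -> Frame = 5*3 = 15.
Iteration 3: components of {Frame} -> Bracket = 15*5 = 75, Rod = 15*3 = 45.
Iteration 4: no further components; recursion stops.

5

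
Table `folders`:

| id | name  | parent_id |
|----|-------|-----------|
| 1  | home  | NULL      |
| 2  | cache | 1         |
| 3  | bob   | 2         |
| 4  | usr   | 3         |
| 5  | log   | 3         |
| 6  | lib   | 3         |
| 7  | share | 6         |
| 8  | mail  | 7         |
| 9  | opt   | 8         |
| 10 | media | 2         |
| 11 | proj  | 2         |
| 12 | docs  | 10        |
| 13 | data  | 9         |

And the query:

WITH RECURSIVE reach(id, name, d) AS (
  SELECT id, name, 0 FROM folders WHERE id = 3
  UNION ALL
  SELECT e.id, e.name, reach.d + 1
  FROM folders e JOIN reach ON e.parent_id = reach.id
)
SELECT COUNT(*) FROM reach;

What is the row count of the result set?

8

Base: id=3 (bob) at d 0.
Iteration 1: rows with parent_id in {3} -> usr (id 4, d 1), log (id 5, d 1), lib (id 6, d 1).
Iteration 2: rows with parent_id in {4,5,6} -> share (id 7, d 2).
Iteration 3: rows with parent_id in {7} -> mail (id 8, d 3).
Iteration 4: rows with parent_id in {8} -> opt (id 9, d 4).
Iteration 5: rows with parent_id in {9} -> data (id 13, d 5).
Iteration 6: no rows with parent_id in {13}; recursion stops.
Total rows emitted: 8.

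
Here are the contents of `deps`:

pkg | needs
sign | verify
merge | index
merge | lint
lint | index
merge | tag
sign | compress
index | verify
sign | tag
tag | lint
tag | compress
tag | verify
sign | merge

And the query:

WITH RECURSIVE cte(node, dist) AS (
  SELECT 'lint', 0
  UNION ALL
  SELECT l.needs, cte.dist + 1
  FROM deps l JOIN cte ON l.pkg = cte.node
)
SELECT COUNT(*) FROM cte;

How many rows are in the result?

Base: (lint, dist=0).
Iteration 1: edges from {lint} -> (index, dist=1).
Iteration 2: edges from {index} -> (verify, dist=2).
Iteration 3: no outgoing edges from {verify}; recursion stops.
Total rows emitted: 3.

3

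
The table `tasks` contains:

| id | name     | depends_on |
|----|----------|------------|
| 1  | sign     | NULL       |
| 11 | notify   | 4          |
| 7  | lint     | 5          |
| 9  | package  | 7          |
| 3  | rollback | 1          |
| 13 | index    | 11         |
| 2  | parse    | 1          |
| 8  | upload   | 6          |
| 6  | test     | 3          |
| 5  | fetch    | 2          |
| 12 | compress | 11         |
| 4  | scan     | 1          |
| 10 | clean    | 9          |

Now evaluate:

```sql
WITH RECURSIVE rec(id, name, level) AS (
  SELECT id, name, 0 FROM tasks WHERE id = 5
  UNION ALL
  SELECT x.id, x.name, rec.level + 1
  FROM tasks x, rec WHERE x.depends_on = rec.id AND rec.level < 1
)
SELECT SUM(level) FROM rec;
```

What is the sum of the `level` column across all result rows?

Base: id=5 (fetch) at level 0.
Iteration 1: rows with depends_on in {5} -> lint (id 7, level 1).
Iteration 2: level < 1 fails for all current rows; recursion stops.
SUM(level) = 0 + 1 = 1.

1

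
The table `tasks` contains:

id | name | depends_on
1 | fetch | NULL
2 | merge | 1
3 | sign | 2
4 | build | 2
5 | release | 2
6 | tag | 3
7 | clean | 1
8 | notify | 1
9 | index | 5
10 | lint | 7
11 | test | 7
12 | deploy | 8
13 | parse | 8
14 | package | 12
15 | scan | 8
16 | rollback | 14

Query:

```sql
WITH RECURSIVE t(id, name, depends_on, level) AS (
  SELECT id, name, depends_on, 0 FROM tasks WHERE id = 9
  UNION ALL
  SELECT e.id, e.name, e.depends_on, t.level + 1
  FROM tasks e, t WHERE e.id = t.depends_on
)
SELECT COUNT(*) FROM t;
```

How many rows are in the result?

Base: id=9 (index), depends_on=5, level 0.
Iteration 1: join on id=5 -> release (id 5, depends_on=2, level 1).
Iteration 2: join on id=2 -> merge (id 2, depends_on=1, level 2).
Iteration 3: join on id=1 -> fetch (id 1, depends_on=NULL, level 3).
Iteration 4: depends_on is NULL; no match; recursion stops.
Total rows emitted: 4.

4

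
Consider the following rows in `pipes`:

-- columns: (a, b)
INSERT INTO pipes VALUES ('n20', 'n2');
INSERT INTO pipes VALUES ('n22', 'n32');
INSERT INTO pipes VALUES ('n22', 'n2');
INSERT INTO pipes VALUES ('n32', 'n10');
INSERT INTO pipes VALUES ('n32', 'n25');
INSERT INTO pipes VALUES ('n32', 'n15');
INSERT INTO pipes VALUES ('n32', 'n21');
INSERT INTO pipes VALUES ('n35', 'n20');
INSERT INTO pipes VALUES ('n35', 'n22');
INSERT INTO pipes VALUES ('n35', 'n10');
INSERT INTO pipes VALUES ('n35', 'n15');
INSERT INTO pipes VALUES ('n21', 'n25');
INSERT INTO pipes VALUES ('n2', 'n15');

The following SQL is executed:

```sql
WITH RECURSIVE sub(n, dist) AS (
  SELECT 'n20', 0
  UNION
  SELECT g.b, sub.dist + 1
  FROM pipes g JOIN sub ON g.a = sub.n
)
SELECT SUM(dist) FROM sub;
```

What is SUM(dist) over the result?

3

Base: (n20, dist=0).
Iteration 1: edges from {n20} -> (n2, dist=1).
Iteration 2: edges from {n2} -> (n15, dist=2).
Iteration 3: no outgoing edges from {n15}; recursion stops.
SUM(dist) = 0 + 1 + 2 = 3.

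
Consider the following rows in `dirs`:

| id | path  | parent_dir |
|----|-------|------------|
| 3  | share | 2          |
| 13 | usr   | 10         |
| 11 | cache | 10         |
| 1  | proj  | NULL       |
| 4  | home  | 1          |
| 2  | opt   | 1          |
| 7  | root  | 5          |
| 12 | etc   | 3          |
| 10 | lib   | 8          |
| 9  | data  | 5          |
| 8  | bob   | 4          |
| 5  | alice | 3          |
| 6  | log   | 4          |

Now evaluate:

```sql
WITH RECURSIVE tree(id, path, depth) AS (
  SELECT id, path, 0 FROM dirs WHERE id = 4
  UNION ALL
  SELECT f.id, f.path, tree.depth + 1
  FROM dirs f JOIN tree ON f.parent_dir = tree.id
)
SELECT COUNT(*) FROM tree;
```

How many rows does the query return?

6

Base: id=4 (home) at depth 0.
Iteration 1: rows with parent_dir in {4} -> log (id 6, depth 1), bob (id 8, depth 1).
Iteration 2: rows with parent_dir in {6,8} -> lib (id 10, depth 2).
Iteration 3: rows with parent_dir in {10} -> cache (id 11, depth 3), usr (id 13, depth 3).
Iteration 4: no rows with parent_dir in {11,13}; recursion stops.
Total rows emitted: 6.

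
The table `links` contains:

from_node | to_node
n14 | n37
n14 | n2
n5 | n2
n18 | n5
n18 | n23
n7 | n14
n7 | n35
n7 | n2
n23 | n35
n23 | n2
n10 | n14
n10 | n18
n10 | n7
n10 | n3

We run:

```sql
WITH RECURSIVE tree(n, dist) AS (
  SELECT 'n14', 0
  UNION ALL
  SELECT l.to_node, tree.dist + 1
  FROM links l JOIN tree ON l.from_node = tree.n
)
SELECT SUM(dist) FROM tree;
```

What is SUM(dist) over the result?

2

Base: (n14, dist=0).
Iteration 1: edges from {n14} -> (n2, dist=1), (n37, dist=1).
Iteration 2: no outgoing edges from {n2,n37}; recursion stops.
SUM(dist) = 0 + 1 + 1 = 2.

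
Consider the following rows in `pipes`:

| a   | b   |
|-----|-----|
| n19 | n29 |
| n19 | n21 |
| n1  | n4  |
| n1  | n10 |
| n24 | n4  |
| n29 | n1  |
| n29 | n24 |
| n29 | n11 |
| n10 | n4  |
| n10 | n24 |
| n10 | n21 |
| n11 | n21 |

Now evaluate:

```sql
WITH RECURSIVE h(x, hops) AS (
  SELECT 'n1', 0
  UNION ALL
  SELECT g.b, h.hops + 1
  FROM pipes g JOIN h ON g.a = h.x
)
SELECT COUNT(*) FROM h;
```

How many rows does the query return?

Base: (n1, hops=0).
Iteration 1: edges from {n1} -> (n10, hops=1), (n4, hops=1).
Iteration 2: edges from {n10,n4} -> (n21, hops=2), (n24, hops=2), (n4, hops=2).
Iteration 3: edges from {n21,n24,n4} -> (n4, hops=3).
Iteration 4: no outgoing edges from {n4}; recursion stops.
Total rows emitted: 7.

7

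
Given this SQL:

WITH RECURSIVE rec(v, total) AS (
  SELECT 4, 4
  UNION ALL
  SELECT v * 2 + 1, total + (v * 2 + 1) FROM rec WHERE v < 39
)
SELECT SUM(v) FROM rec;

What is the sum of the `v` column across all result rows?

71

Base: v=4, total=4.
Iteration 1: 4 < 39 holds -> v = 4 * 2 + 1 = 9, total = 4 + 9 = 13.
Iteration 2: 9 < 39 holds -> v = 9 * 2 + 1 = 19, total = 13 + 19 = 32.
Iteration 3: 19 < 39 holds -> v = 19 * 2 + 1 = 39, total = 32 + 39 = 71.
Iteration 4: 39 < 39 fails; recursion stops.
SUM(v) = 4 + 9 + 19 + 39 = 71.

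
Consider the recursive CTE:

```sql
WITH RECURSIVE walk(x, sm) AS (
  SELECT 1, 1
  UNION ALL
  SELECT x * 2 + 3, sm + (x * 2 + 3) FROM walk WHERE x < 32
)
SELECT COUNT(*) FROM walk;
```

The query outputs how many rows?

Base: x=1, sm=1.
Iteration 1: 1 < 32 holds -> x = 1 * 2 + 3 = 5, sm = 1 + 5 = 6.
Iteration 2: 5 < 32 holds -> x = 5 * 2 + 3 = 13, sm = 6 + 13 = 19.
Iteration 3: 13 < 32 holds -> x = 13 * 2 + 3 = 29, sm = 19 + 29 = 48.
Iteration 4: 29 < 32 holds -> x = 29 * 2 + 3 = 61, sm = 48 + 61 = 109.
Iteration 5: 61 < 32 fails; recursion stops.
Total rows emitted: 5.

5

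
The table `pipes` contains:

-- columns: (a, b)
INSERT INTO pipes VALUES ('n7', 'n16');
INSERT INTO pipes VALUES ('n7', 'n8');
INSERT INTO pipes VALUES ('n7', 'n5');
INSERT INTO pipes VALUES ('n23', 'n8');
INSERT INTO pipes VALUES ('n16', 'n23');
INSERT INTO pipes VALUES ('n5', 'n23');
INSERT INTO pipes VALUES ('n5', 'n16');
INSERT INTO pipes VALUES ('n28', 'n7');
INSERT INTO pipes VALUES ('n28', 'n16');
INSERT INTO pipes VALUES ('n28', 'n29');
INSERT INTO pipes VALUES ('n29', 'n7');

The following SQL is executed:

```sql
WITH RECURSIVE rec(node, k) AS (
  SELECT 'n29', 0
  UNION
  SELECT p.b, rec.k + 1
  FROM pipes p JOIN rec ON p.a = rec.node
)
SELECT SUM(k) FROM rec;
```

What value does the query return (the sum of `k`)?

Base: (n29, k=0).
Iteration 1: edges from {n29} -> (n7, k=1).
Iteration 2: edges from {n7} -> (n16, k=2), (n5, k=2), (n8, k=2).
Iteration 3: edges from {n16,n5,n8} -> (n16, k=3), (n23, k=3). [UNION drops 1 duplicate row(s)]
Iteration 4: edges from {n16,n23} -> (n23, k=4), (n8, k=4).
Iteration 5: edges from {n23,n8} -> (n8, k=5).
Iteration 6: no outgoing edges from {n8}; recursion stops.
SUM(k) = 0 + 1 + 2 + 2 + 2 + 3 + 3 + 4 + 4 + 5 = 26.

26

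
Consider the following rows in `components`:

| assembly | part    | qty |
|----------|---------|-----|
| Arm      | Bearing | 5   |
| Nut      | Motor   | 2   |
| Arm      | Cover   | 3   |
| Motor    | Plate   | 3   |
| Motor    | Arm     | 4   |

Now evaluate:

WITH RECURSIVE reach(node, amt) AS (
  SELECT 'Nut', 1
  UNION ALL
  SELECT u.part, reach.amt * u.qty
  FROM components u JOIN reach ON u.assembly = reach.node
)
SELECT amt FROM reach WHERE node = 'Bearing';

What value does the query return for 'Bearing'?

Base: (Nut, amt=1).
Iteration 1: components of {Nut} -> Motor = 1*2 = 2.
Iteration 2: components of {Motor} -> Arm = 2*4 = 8, Plate = 2*3 = 6.
Iteration 3: components of {Arm,Plate} -> Bearing = 8*5 = 40, Cover = 8*3 = 24.
Iteration 4: no further components; recursion stops.

40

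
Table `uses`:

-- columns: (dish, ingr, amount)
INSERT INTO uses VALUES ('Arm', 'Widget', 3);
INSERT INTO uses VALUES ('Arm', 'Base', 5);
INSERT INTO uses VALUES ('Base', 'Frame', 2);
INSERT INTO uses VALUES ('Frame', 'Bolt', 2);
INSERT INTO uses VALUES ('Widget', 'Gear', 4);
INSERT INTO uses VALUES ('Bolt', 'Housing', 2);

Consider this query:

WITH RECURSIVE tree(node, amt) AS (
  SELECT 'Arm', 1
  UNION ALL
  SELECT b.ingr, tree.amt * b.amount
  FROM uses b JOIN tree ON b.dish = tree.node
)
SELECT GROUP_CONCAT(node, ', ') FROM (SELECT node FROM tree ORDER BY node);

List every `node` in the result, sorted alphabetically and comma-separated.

Base: (Arm, amt=1).
Iteration 1: components of {Arm} -> Base = 1*5 = 5, Widget = 1*3 = 3.
Iteration 2: components of {Base,Widget} -> Frame = 5*2 = 10, Gear = 3*4 = 12.
Iteration 3: components of {Frame,Gear} -> Bolt = 10*2 = 20.
Iteration 4: components of {Bolt} -> Housing = 20*2 = 40.
Iteration 5: no further components; recursion stops.

Arm, Base, Bolt, Frame, Gear, Housing, Widget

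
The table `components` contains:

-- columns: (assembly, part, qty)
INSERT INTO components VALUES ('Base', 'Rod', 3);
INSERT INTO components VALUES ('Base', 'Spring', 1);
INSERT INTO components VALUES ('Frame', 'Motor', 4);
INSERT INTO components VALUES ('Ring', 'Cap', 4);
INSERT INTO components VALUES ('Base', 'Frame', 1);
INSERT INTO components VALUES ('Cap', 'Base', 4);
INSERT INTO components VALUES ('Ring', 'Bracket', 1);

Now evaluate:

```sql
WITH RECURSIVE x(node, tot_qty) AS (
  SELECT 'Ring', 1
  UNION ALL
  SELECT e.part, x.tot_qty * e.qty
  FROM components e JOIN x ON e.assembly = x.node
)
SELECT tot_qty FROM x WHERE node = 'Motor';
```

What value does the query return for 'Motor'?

Base: (Ring, tot_qty=1).
Iteration 1: components of {Ring} -> Bracket = 1*1 = 1, Cap = 1*4 = 4.
Iteration 2: components of {Bracket,Cap} -> Base = 4*4 = 16.
Iteration 3: components of {Base} -> Frame = 16*1 = 16, Rod = 16*3 = 48, Spring = 16*1 = 16.
Iteration 4: components of {Frame,Rod,Spring} -> Motor = 16*4 = 64.
Iteration 5: no further components; recursion stops.

64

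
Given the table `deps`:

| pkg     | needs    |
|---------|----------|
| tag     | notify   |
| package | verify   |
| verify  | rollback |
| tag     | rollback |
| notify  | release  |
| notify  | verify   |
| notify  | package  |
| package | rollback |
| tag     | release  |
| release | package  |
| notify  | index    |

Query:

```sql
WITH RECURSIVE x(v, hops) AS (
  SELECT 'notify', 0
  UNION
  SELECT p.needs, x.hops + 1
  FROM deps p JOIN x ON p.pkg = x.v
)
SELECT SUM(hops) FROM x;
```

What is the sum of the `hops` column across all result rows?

Base: (notify, hops=0).
Iteration 1: edges from {notify} -> (index, hops=1), (package, hops=1), (release, hops=1), (verify, hops=1).
Iteration 2: edges from {index,package,release,verify} -> (package, hops=2), (rollback, hops=2), (verify, hops=2). [UNION drops 1 duplicate row(s)]
Iteration 3: edges from {package,rollback,verify} -> (rollback, hops=3), (verify, hops=3). [UNION drops 1 duplicate row(s)]
Iteration 4: edges from {rollback,verify} -> (rollback, hops=4).
Iteration 5: no outgoing edges from {rollback}; recursion stops.
SUM(hops) = 0 + 1 + 1 + 1 + 1 + 2 + 2 + 2 + 3 + 3 + 4 = 20.

20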